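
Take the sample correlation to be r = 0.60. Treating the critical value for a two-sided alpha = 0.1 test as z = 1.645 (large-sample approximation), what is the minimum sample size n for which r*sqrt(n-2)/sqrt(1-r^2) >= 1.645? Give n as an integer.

7

r√(n−2)/√(1−r²) ≥ 1.645  ⇔  n−2 ≥ (1.645)²·(1−r²)/r²
(1−r²)/r² = (1−0.3600)/0.3600 = 1.7778
n ≥ 2 + 2.706025·1.7778 = 2 + 4.8108 = 6.8108
⌈6.8108⌉ = 7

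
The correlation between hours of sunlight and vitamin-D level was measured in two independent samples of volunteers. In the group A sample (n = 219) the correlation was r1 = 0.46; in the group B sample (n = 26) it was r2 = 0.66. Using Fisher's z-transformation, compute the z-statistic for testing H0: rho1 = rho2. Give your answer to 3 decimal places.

Fisher z-transforms: z1 = atanh(0.46) = 0.497311, z2 = atanh(0.66) = 0.792814; difference d = -0.295503
Var(d) = 1/216 + 1/23 = 0.0046296 + 0.0434783 = 0.0481079
z = d/√Var(d) = -0.295503 / √0.0481079 = -0.295503 / 0.219335 = -1.347

-1.347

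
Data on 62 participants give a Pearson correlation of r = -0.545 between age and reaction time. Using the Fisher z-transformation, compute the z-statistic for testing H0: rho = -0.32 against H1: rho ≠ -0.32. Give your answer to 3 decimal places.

z_r = atanh(-0.545) = -0.611241,  z_0 = atanh(-0.32) = -0.331647
SE = 1/√(n−3) = 1/√59 = 0.130189
z = (z_r − z_0)/SE = (-0.611241 − (-0.331647)) / 0.130189 = -0.279594 / 0.130189 = -2.148

-2.148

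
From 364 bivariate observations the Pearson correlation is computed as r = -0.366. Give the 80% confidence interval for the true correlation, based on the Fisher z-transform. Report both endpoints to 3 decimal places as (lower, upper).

(-0.423, -0.306)

Fisher z: z_r = atanh(r) = ½·ln((1+(-0.366))/(1−(-0.366))) = -0.383797
SE(z) = 1/√(n−3) = 1/√361 = 0.052632
80% ⇒ z* = 1.282; margin = 1.282·0.052632 = 0.067474
CI on z-scale: (-0.451271, -0.316323)
Back-transform: tanh(-0.451271) = -0.422943, tanh(-0.316323) = -0.306178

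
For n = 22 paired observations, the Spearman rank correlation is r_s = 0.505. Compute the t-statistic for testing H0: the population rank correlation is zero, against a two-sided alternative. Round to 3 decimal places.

2.617

t = r_s·√(n−2) / √(1−r_s²) with r_s = 0.505, n = 22
  = 0.505·√20 / √(1 − 0.255025)
  = 0.505·4.472136 / 0.863119
  = 2.258429 / 0.863119 = 2.617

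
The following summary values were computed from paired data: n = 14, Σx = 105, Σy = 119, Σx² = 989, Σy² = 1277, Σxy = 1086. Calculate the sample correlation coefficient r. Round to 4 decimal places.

0.8366

S_xy = nΣxy − ΣxΣy = 14·1086 − 105·119 = 15204 − 12495 = 2709
S_xx = nΣx² − (Σx)² = 14·989 − 105² = 13846 − 11025 = 2821
S_yy = nΣy² − (Σy)² = 14·1277 − 119² = 17878 − 14161 = 3717
r = S_xy / √(S_xx·S_yy) = 2709 / √(2821·3717) = 2709 / √10485657 = 2709 / 3238.1564 = 0.8366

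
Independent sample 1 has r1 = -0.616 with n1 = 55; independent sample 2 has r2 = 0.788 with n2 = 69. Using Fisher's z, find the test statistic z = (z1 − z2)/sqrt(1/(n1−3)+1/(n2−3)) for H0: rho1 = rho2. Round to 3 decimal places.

z1 = atanh(-0.616) = -0.718533,  z2 = atanh(0.788) = 1.066133
SE = √(1/(n1−3) + 1/(n2−3)) = √(1/52 + 1/66) = √(0.0192308 + 0.0151515) = √0.0343823 = 0.185425
z = (z1 − z2)/SE = (-0.718533 − 1.066133) / 0.185425 = -1.784666 / 0.185425 = -9.625

-9.625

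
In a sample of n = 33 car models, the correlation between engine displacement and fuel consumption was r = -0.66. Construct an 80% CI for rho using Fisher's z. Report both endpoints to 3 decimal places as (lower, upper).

(-0.773, -0.507)

z_r = atanh(-0.66) = -0.792814;  SE = 1/√(n−3) = 1/√30 = 0.182574
z-limits: -0.792814 ± 1.282·0.182574 = -0.792814 ± 0.234060 = [-1.026874, -0.558754]
ρ-limits: (tanh -1.026874, tanh -0.558754) = (-0.773, -0.507)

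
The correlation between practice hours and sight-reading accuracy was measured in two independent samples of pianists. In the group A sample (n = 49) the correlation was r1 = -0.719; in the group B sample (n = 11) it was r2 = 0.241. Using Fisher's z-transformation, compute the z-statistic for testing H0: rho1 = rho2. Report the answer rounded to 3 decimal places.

Fisher z-transforms: z1 = atanh(-0.719) = -0.905572, z2 = atanh(0.241) = 0.245836; difference d = -1.151408
Var(d) = 1/46 + 1/8 = 0.0217391 + 0.1250000 = 0.1467391
z = d/√Var(d) = -1.151408 / √0.1467391 = -1.151408 / 0.383065 = -3.006

-3.006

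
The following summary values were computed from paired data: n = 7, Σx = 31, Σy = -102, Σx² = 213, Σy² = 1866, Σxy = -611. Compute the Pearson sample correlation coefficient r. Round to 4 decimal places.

Numerator: nΣxy − (Σx)(Σy) = 7·(-611) − (31)(-102) = -1115
Denominator: √[(nΣx²−(Σx)²)(nΣy²−(Σy)²)]
  nΣx²−(Σx)² = 7·213 − 961 = 530;  nΣy²−(Σy)² = 7·1866 − 10404 = 2658
  √(530·2658) = √1408740 = 1186.9035
r = -1115 / 1186.9035 = -0.9394

-0.9394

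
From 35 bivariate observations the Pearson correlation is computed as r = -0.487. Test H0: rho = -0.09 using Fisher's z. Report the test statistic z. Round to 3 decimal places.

-2.500

z_r = atanh(-0.487) = -0.532120,  z_0 = atanh(-0.09) = -0.090244
SE = 1/√(n−3) = 1/√32 = 0.176777
z = (z_r − z_0)/SE = (-0.532120 − (-0.090244)) / 0.176777 = -0.441876 / 0.176777 = -2.500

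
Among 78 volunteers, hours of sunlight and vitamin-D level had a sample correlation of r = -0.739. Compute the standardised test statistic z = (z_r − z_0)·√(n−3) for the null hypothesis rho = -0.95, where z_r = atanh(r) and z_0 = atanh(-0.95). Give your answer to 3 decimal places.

z_r = atanh(-0.739) = -0.948273,  z_0 = atanh(-0.95) = -1.831781
SE = 1/√(n−3) = 1/√75 = 0.115470
z = (z_r − z_0)/SE = (-0.948273 − (-1.831781)) / 0.115470 = 0.883508 / 0.115470 = 7.651

7.651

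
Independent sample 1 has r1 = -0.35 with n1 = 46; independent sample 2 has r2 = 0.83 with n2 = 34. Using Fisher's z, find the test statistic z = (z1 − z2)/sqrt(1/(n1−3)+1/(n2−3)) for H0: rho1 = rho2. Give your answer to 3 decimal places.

-6.594

Fisher z-transforms: z1 = atanh(-0.35) = -0.365444, z2 = atanh(0.83) = 1.188136; difference d = -1.553580
Var(d) = 1/43 + 1/31 = 0.0232558 + 0.0322581 = 0.0555139
z = d/√Var(d) = -1.553580 / √0.0555139 = -1.553580 / 0.235614 = -6.594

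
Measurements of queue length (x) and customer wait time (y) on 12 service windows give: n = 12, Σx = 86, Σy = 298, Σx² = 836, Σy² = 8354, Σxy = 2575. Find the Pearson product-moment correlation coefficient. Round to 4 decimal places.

Numerator: nΣxy − (Σx)(Σy) = 12·2575 − (86)(298) = 5272
Denominator: √[(nΣx²−(Σx)²)(nΣy²−(Σy)²)]
  nΣx²−(Σx)² = 12·836 − 7396 = 2636;  nΣy²−(Σy)² = 12·8354 − 88804 = 11444
  √(2636·11444) = √30166384 = 5492.3933
r = 5272 / 5492.3933 = 0.9599

0.9599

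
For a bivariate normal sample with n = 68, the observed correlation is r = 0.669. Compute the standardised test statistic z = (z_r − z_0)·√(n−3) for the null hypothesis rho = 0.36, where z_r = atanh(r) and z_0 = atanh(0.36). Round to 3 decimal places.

z_r = atanh(0.669) = 0.808931,  z_0 = atanh(0.36) = 0.376886
SE = 1/√(n−3) = 1/√65 = 0.124035
z = (z_r − z_0)/SE = (0.808931 − 0.376886) / 0.124035 = 0.432045 / 0.124035 = 3.483

3.483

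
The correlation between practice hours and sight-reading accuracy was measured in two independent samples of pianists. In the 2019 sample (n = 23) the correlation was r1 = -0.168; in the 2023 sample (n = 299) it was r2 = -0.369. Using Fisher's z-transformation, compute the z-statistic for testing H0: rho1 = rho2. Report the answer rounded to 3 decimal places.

0.942

z1 = atanh(-0.168) = -0.169608,  z2 = atanh(-0.369) = -0.387265
SE = √(1/(n1−3) + 1/(n2−3)) = √(1/20 + 1/296) = √(0.0500000 + 0.0033784) = √0.0533784 = 0.231038
z = (z1 − z2)/SE = (-0.169608 − (-0.387265)) / 0.231038 = 0.217657 / 0.231038 = 0.942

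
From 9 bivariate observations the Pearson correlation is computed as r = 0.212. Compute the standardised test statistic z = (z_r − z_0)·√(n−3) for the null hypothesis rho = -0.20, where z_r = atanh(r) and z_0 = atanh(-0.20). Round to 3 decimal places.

1.024

Fisher z: atanh(0.212) = 0.215265, atanh(-0.20) = -0.202733
z = (z_r − z_0)·√(n−3) = (0.215265 − (-0.202733))·√6 = 0.417998 · 2.449490 = 1.024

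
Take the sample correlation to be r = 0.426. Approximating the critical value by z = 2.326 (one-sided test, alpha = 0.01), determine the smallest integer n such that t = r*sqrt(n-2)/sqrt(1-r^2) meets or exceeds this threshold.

Need r·√(n−2)/√(1−r²) ≥ 2.326
√(n−2) ≥ 2.326·√(1−0.181476) / 0.426 = 2.326·0.904723 / 0.426 = 4.9399
n−2 ≥ 24.4026  ⇒  n ≥ 26.4026
Smallest integer n = 27

27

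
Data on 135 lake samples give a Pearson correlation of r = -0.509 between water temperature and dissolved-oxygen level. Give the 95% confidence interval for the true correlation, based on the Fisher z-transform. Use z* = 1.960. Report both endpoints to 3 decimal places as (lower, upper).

(-0.624, -0.372)

z_r = atanh(-0.509) = -0.561379;  SE = 1/√(n−3) = 1/√132 = 0.087039
z-limits: -0.561379 ± 1.960·0.087039 = -0.561379 ± 0.170596 = [-0.731975, -0.390783]
ρ-limits: (tanh -0.731975, tanh -0.390783) = (-0.624, -0.372)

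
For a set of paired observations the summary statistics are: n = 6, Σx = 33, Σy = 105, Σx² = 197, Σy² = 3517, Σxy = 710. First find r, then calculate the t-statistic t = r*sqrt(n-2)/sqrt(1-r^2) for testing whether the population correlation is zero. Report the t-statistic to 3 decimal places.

2.878

Numerator: nΣxy − (Σx)(Σy) = 6·710 − (33)(105) = 795
Denominator: √[(nΣx²−(Σx)²)(nΣy²−(Σy)²)]
  nΣx²−(Σx)² = 6·197 − 1089 = 93;  nΣy²−(Σy)² = 6·3517 − 11025 = 10077
  √(93·10077) = √937161 = 968.0708
r = 795 / 968.0708 = 0.8212
t = r·√(n−2)/√(1−r²) = 0.8212·√4 / √(1−0.674369) = 1.642400 / 0.570641 = 2.878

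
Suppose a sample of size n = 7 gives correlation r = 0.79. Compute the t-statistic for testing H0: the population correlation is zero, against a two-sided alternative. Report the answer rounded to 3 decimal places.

2.881

1 − r² = 1 − 0.6241 = 0.3759;  √(1−r²) = 0.613107
√(n−2) = √5 = 2.236068
t = r·√(n−2)/√(1−r²) = 0.79 · 2.236068 / 0.613107 = 2.881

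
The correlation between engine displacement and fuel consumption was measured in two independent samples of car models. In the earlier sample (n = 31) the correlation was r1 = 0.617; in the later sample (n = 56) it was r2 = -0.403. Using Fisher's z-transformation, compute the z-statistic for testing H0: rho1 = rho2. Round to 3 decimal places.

Fisher z-transforms: z1 = atanh(0.617) = 0.720146, z2 = atanh(-0.403) = -0.427225; difference d = 1.147371
Var(d) = 1/28 + 1/53 = 0.0357143 + 0.0188679 = 0.0545822
z = d/√Var(d) = 1.147371 / √0.0545822 = 1.147371 / 0.233628 = 4.911

4.911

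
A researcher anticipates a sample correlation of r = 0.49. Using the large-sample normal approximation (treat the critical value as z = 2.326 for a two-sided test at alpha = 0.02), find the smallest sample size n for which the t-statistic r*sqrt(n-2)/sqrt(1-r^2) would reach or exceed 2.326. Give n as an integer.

20

r√(n−2)/√(1−r²) ≥ 2.326  ⇔  n−2 ≥ (2.326)²·(1−r²)/r²
(1−r²)/r² = (1−0.2401)/0.2401 = 3.1649
n ≥ 2 + 5.410276·3.1649 = 2 + 17.1230 = 19.1230
⌈19.1230⌉ = 20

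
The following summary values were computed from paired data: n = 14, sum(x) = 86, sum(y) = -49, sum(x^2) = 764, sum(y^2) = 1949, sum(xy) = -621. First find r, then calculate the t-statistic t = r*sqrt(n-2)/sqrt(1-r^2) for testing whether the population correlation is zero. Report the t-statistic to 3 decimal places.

-1.970

Numerator: nΣxy − (Σx)(Σy) = 14·(-621) − (86)(-49) = -4480
Denominator: √[(nΣx²−(Σx)²)(nΣy²−(Σy)²)]
  nΣx²−(Σx)² = 14·764 − 7396 = 3300;  nΣy²−(Σy)² = 14·1949 − 2401 = 24885
  √(3300·24885) = √82120500 = 9062.0362
r = -4480 / 9062.0362 = -0.4944
t = r·√(n−2)/√(1−r²) = -0.4944·√12 / √(1−0.244431) = -1.712652 / 0.869235 = -1.970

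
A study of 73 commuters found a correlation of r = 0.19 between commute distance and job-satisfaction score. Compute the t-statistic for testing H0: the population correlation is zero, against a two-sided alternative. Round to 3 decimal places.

t = r·√(n−2) / √(1−r²) with r = 0.19, n = 73
  = 0.19·√71 / √(1 − 0.0361)
  = 0.19·8.426150 / 0.981784
  = 1.600969 / 0.981784 = 1.631

1.631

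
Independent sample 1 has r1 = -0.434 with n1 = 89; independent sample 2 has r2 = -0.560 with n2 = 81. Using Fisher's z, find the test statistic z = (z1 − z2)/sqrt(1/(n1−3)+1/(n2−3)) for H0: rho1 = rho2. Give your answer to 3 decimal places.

1.075

z1 = atanh(-0.434) = -0.464814,  z2 = atanh(-0.560) = -0.632833
SE = √(1/(n1−3) + 1/(n2−3)) = √(1/86 + 1/78) = √(0.0116279 + 0.0128205) = √0.0244484 = 0.156360
z = (z1 − z2)/SE = (-0.464814 − (-0.632833)) / 0.156360 = 0.168019 / 0.156360 = 1.075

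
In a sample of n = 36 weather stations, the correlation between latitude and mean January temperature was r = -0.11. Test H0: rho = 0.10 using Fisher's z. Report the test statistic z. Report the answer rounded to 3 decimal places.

-1.211

z_r = atanh(-0.11) = -0.110447,  z_0 = atanh(0.10) = 0.100335
SE = 1/√(n−3) = 1/√33 = 0.174078
z = (z_r − z_0)/SE = (-0.110447 − 0.100335) / 0.174078 = -0.210782 / 0.174078 = -1.211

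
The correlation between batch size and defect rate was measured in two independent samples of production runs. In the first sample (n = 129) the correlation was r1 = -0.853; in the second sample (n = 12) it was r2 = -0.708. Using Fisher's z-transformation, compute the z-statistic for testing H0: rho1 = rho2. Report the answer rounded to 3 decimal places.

-1.113

Fisher z-transforms: z1 = atanh(-0.853) = -1.267064, z2 = atanh(-0.708) = -0.883162; difference d = -0.383902
Var(d) = 1/126 + 1/9 = 0.0079365 + 0.1111111 = 0.1190476
z = d/√Var(d) = -0.383902 / √0.1190476 = -0.383902 / 0.345033 = -1.113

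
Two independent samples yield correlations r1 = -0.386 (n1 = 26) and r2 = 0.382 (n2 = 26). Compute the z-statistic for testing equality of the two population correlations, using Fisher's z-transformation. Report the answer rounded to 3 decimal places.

-2.745

Fisher z-transforms: z1 = atanh(-0.386) = -0.407091, z2 = atanh(0.382) = 0.402399; difference d = -0.809490
Var(d) = 1/23 + 1/23 = 0.0434783 + 0.0434783 = 0.0869566
z = d/√Var(d) = -0.809490 / √0.0869566 = -0.809490 / 0.294884 = -2.745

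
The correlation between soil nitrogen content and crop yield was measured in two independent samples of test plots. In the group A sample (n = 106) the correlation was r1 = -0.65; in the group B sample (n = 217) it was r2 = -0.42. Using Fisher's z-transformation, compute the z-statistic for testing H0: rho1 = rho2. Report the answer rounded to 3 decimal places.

z1 = atanh(-0.65) = -0.775299,  z2 = atanh(-0.42) = -0.447692
SE = √(1/(n1−3) + 1/(n2−3)) = √(1/103 + 1/214) = √(0.0097087 + 0.0046729) = √0.0143816 = 0.119923
z = (z1 − z2)/SE = (-0.775299 − (-0.447692)) / 0.119923 = -0.327607 / 0.119923 = -2.732

-2.732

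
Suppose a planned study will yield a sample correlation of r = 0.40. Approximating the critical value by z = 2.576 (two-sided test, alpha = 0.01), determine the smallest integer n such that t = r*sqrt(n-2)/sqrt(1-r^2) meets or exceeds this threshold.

37

Need r·√(n−2)/√(1−r²) ≥ 2.576
√(n−2) ≥ 2.576·√(1−0.1600) / 0.40 = 2.576·0.916515 / 0.40 = 5.9024
n−2 ≥ 34.8383  ⇒  n ≥ 36.8383
Smallest integer n = 37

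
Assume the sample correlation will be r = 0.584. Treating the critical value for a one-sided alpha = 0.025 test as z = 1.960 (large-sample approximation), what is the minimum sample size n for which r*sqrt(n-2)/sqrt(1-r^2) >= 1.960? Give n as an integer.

Need r·√(n−2)/√(1−r²) ≥ 1.960
√(n−2) ≥ 1.960·√(1−0.341056) / 0.584 = 1.960·0.811754 / 0.584 = 2.7244
n−2 ≥ 7.4224  ⇒  n ≥ 9.4224
Smallest integer n = 10

10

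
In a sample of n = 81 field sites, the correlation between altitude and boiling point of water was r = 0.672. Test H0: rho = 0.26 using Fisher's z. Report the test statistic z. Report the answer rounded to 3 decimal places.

Fisher z: atanh(0.672) = 0.814381, atanh(0.26) = 0.266108
z = (z_r − z_0)·√(n−3) = (0.814381 − 0.266108)·√78 = 0.548273 · 8.831761 = 4.842

4.842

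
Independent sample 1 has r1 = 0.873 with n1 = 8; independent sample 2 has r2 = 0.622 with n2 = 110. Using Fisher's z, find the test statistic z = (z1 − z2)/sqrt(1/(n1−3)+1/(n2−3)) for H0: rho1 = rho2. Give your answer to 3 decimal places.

Fisher z-transforms: z1 = atanh(0.873) = 1.345555, z2 = atanh(0.622) = 0.728261; difference d = 0.617294
Var(d) = 1/5 + 1/107 = 0.2000000 + 0.0093458 = 0.2093458
z = d/√Var(d) = 0.617294 / √0.2093458 = 0.617294 / 0.457543 = 1.349

1.349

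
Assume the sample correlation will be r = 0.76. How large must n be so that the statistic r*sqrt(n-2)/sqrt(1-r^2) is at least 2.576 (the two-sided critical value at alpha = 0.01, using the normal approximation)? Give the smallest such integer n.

7

r√(n−2)/√(1−r²) ≥ 2.576  ⇔  n−2 ≥ (2.576)²·(1−r²)/r²
(1−r²)/r² = (1−0.5776)/0.5776 = 0.7313
n ≥ 2 + 6.635776·0.7313 = 2 + 4.8527 = 6.8527
⌈6.8527⌉ = 7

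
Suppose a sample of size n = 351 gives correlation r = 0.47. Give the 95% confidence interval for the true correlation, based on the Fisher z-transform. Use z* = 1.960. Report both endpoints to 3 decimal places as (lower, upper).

z_r = atanh(0.47) = 0.510070;  SE = 1/√(n−3) = 1/√348 = 0.053606
z-limits: 0.510070 ± 1.960·0.053606 = 0.510070 ± 0.105068 = [0.405002, 0.615138]
ρ-limits: (tanh 0.405002, tanh 0.615138) = (0.384, 0.548)

(0.384, 0.548)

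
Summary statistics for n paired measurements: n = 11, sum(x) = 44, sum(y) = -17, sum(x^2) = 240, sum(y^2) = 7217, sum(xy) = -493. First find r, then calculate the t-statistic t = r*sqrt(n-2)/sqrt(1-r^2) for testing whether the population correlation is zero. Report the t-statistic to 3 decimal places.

-2.411

S_xy = nΣxy − ΣxΣy = 11·(-493) − 44·(-17) = -5423 − (-748) = -4675
S_xx = nΣx² − (Σx)² = 11·240 − 44² = 2640 − 1936 = 704
S_yy = nΣy² − (Σy)² = 11·7217 − (-17)² = 79387 − 289 = 79098
r = S_xy / √(S_xx·S_yy) = -4675 / √(704·79098) = -4675 / √55684992 = -4675 / 7462.2377 = -0.6265
t = r·√(n−2)/√(1−r²) = -0.6265·√9 / √(1−0.392502) = -1.879500 / 0.779422 = -2.411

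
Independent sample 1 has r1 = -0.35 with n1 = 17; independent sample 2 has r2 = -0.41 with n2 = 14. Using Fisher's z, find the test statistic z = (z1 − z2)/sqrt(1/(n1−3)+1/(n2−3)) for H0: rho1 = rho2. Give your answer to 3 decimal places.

Fisher z-transforms: z1 = atanh(-0.35) = -0.365444, z2 = atanh(-0.41) = -0.435611; difference d = 0.070167
Var(d) = 1/14 + 1/11 = 0.0714286 + 0.0909091 = 0.1623377
z = d/√Var(d) = 0.070167 / √0.1623377 = 0.070167 / 0.402912 = 0.174

0.174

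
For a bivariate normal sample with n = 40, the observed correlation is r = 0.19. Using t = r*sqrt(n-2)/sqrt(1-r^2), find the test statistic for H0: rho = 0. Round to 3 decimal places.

1.193

t = r·√(n−2) / √(1−r²) with r = 0.19, n = 40
  = 0.19·√38 / √(1 − 0.0361)
  = 0.19·6.164414 / 0.981784
  = 1.171239 / 0.981784 = 1.193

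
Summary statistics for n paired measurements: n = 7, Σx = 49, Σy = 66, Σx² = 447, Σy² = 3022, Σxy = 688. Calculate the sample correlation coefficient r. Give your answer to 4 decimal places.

S_xy = nΣxy − ΣxΣy = 7·688 − 49·66 = 4816 − 3234 = 1582
S_xx = nΣx² − (Σx)² = 7·447 − 49² = 3129 − 2401 = 728
S_yy = nΣy² − (Σy)² = 7·3022 − 66² = 21154 − 4356 = 16798
r = S_xy / √(S_xx·S_yy) = 1582 / √(728·16798) = 1582 / √12228944 = 1582 / 3496.9907 = 0.4524

0.4524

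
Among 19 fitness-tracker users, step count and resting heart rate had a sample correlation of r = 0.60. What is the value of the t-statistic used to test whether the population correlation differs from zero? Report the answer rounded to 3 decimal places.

t = r·√(n−2) / √(1−r²) with r = 0.60, n = 19
  = 0.60·√17 / √(1 − 0.3600)
  = 0.60·4.123106 / 0.800000
  = 2.473864 / 0.800000 = 3.092

3.092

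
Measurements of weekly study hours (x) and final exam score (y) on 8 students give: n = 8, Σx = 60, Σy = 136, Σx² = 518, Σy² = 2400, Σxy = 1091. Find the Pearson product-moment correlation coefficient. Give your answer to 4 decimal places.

Numerator: nΣxy − (Σx)(Σy) = 8·1091 − (60)(136) = 568
Denominator: √[(nΣx²−(Σx)²)(nΣy²−(Σy)²)]
  nΣx²−(Σx)² = 8·518 − 3600 = 544;  nΣy²−(Σy)² = 8·2400 − 18496 = 704
  √(544·704) = √382976 = 618.8505
r = 568 / 618.8505 = 0.9178

0.9178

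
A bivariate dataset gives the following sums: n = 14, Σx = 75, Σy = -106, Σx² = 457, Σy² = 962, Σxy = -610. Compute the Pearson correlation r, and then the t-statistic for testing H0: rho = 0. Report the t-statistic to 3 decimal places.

S_xy = nΣxy − ΣxΣy = 14·(-610) − 75·(-106) = -8540 − (-7950) = -590
S_xx = nΣx² − (Σx)² = 14·457 − 75² = 6398 − 5625 = 773
S_yy = nΣy² − (Σy)² = 14·962 − (-106)² = 13468 − 11236 = 2232
r = S_xy / √(S_xx·S_yy) = -590 / √(773·2232) = -590 / √1725336 = -590 / 1313.5205 = -0.4492
t = r·√(n−2)/√(1−r²) = -0.4492·√12 / √(1−0.201781) = -1.556074 / 0.893431 = -1.742

-1.742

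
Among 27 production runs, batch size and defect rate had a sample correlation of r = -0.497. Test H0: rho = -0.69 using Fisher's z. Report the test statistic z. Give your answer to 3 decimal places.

1.483

z_r = atanh(-0.497) = -0.545314,  z_0 = atanh(-0.69) = -0.847956
SE = 1/√(n−3) = 1/√24 = 0.204124
z = (z_r − z_0)/SE = (-0.545314 − (-0.847956)) / 0.204124 = 0.302642 / 0.204124 = 1.483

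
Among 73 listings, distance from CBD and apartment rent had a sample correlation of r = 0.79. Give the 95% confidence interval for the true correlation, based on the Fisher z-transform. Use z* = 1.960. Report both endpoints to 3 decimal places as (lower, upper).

z_r = atanh(0.79) = 1.071432;  SE = 1/√(n−3) = 1/√70 = 0.119523
z-limits: 1.071432 ± 1.960·0.119523 = 1.071432 ± 0.234265 = [0.837167, 1.305697]
ρ-limits: (tanh 0.837167, tanh 1.305697) = (0.684, 0.863)

(0.684, 0.863)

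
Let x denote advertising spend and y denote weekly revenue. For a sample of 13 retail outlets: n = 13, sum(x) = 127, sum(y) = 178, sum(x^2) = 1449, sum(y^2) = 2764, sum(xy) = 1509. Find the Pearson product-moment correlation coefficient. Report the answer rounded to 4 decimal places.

S_xy = nΣxy − ΣxΣy = 13·1509 − 127·178 = 19617 − 22606 = -2989
S_xx = nΣx² − (Σx)² = 13·1449 − 127² = 18837 − 16129 = 2708
S_yy = nΣy² − (Σy)² = 13·2764 − 178² = 35932 − 31684 = 4248
r = S_xy / √(S_xx·S_yy) = -2989 / √(2708·4248) = -2989 / √11503584 = -2989 / 3391.6934 = -0.8813

-0.8813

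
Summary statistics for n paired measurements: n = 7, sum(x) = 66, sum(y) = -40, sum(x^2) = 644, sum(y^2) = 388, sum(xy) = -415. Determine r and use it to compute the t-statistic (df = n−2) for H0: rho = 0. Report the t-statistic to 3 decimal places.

-1.879

Numerator: nΣxy − (Σx)(Σy) = 7·(-415) − (66)(-40) = -265
Denominator: √[(nΣx²−(Σx)²)(nΣy²−(Σy)²)]
  nΣx²−(Σx)² = 7·644 − 4356 = 152;  nΣy²−(Σy)² = 7·388 − 1600 = 1116
  √(152·1116) = √169632 = 411.8641
r = -265 / 411.8641 = -0.6434
t = r·√(n−2)/√(1−r²) = -0.6434·√5 / √(1−0.413964) = -1.438686 / 0.765530 = -1.879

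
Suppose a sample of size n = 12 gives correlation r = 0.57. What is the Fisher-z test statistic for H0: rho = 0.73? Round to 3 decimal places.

Fisher z: atanh(0.57) = 0.647523, atanh(0.73) = 0.928727
z = (z_r − z_0)·√(n−3) = (0.647523 − 0.928727)·√9 = -0.281204 · 3.000000 = -0.844

-0.844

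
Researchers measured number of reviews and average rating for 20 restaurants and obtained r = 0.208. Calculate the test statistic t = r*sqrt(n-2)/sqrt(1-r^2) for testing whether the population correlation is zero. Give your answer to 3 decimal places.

0.902

t = r·√(n−2) / √(1−r²) with r = 0.208, n = 20
  = 0.208·√18 / √(1 − 0.043264)
  = 0.208·4.242641 / 0.978129
  = 0.882469 / 0.978129 = 0.902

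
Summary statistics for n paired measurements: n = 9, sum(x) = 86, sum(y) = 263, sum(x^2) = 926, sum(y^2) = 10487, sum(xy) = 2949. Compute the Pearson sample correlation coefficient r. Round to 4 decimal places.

0.8067

Numerator: nΣxy − (Σx)(Σy) = 9·2949 − (86)(263) = 3923
Denominator: √[(nΣx²−(Σx)²)(nΣy²−(Σy)²)]
  nΣx²−(Σx)² = 9·926 − 7396 = 938;  nΣy²−(Σy)² = 9·10487 − 69169 = 25214
  √(938·25214) = √23650732 = 4863.2018
r = 3923 / 4863.2018 = 0.8067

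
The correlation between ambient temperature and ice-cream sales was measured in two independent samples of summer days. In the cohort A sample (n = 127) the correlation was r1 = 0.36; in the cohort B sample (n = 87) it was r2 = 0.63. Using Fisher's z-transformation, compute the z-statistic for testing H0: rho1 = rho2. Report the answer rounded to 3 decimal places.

z1 = atanh(0.36) = 0.376886,  z2 = atanh(0.63) = 0.741416
SE = √(1/(n1−3) + 1/(n2−3)) = √(1/124 + 1/84) = √(0.0080645 + 0.0119048) = √0.0199693 = 0.141313
z = (z1 − z2)/SE = (0.376886 − 0.741416) / 0.141313 = -0.364530 / 0.141313 = -2.580

-2.580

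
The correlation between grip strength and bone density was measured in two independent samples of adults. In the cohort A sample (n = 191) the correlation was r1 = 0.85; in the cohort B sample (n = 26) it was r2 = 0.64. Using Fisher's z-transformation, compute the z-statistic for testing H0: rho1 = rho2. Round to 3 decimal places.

Fisher z-transforms: z1 = atanh(0.85) = 1.256153, z2 = atanh(0.64) = 0.758174; difference d = 0.497979
Var(d) = 1/188 + 1/23 = 0.0053191 + 0.0434783 = 0.0487974
z = d/√Var(d) = 0.497979 / √0.0487974 = 0.497979 / 0.220901 = 2.254

2.254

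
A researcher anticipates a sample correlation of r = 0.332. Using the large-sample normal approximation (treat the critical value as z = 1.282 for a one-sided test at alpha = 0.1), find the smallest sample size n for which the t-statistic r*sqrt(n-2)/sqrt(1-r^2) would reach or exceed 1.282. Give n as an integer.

16

r√(n−2)/√(1−r²) ≥ 1.282  ⇔  n−2 ≥ (1.282)²·(1−r²)/r²
(1−r²)/r² = (1−0.110224)/0.110224 = 8.0724
n ≥ 2 + 1.643524·8.0724 = 2 + 13.2672 = 15.2672
⌈15.2672⌉ = 16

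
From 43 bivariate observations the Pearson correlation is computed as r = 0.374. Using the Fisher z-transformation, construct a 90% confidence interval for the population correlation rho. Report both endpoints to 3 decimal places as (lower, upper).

z_r = atanh(0.374) = 0.393066;  SE = 1/√(n−3) = 1/√40 = 0.158114
z-limits: 0.393066 ± 1.645·0.158114 = 0.393066 ± 0.260098 = [0.132968, 0.653164]
ρ-limits: (tanh 0.132968, tanh 0.653164) = (0.132, 0.574)

(0.132, 0.574)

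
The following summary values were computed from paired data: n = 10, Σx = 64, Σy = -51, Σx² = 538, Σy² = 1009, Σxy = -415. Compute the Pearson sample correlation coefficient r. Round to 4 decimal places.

S_xy = nΣxy − ΣxΣy = 10·(-415) − 64·(-51) = -4150 − (-3264) = -886
S_xx = nΣx² − (Σx)² = 10·538 − 64² = 5380 − 4096 = 1284
S_yy = nΣy² − (Σy)² = 10·1009 − (-51)² = 10090 − 2601 = 7489
r = S_xy / √(S_xx·S_yy) = -886 / √(1284·7489) = -886 / √9615876 = -886 / 3100.9476 = -0.2857

-0.2857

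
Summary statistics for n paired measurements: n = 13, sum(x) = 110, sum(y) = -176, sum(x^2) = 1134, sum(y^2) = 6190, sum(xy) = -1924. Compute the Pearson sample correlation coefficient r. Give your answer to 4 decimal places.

S_xy = nΣxy − ΣxΣy = 13·(-1924) − 110·(-176) = -25012 − (-19360) = -5652
S_xx = nΣx² − (Σx)² = 13·1134 − 110² = 14742 − 12100 = 2642
S_yy = nΣy² − (Σy)² = 13·6190 − (-176)² = 80470 − 30976 = 49494
r = S_xy / √(S_xx·S_yy) = -5652 / √(2642·49494) = -5652 / √130763148 = -5652 / 11435.1715 = -0.4943

-0.4943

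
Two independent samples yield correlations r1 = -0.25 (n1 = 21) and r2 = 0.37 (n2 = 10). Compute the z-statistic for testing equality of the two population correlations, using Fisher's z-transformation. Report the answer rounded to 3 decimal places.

z1 = atanh(-0.25) = -0.255413,  z2 = atanh(0.37) = 0.388423
SE = √(1/(n1−3) + 1/(n2−3)) = √(1/18 + 1/7) = √(0.0555556 + 0.1428571) = √0.1984127 = 0.445435
z = (z1 − z2)/SE = (-0.255413 − 0.388423) / 0.445435 = -0.643836 / 0.445435 = -1.445

-1.445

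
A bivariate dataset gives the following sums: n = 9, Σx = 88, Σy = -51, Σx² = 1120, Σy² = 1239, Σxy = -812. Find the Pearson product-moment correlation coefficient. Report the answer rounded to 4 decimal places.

Numerator: nΣxy − (Σx)(Σy) = 9·(-812) − (88)(-51) = -2820
Denominator: √[(nΣx²−(Σx)²)(nΣy²−(Σy)²)]
  nΣx²−(Σx)² = 9·1120 − 7744 = 2336;  nΣy²−(Σy)² = 9·1239 − 2601 = 8550
  √(2336·8550) = √19972800 = 4469.0939
r = -2820 / 4469.0939 = -0.6310

-0.6310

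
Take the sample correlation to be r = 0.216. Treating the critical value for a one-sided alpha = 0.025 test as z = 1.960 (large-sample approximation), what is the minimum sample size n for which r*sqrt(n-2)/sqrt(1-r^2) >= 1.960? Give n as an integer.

r√(n−2)/√(1−r²) ≥ 1.960  ⇔  n−2 ≥ (1.960)²·(1−r²)/r²
(1−r²)/r² = (1−0.046656)/0.046656 = 20.4335
n ≥ 2 + 3.8416·20.4335 = 2 + 78.4973 = 80.4973
⌈80.4973⌉ = 81

81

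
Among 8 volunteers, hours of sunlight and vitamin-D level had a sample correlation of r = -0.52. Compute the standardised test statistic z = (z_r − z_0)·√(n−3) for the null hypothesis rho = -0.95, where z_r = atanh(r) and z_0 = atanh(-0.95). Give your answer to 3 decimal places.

2.807

Fisher z: atanh(-0.52) = -0.576340, atanh(-0.95) = -1.831781
z = (z_r − z_0)·√(n−3) = (-0.576340 − (-1.831781))·√5 = 1.255441 · 2.236068 = 2.807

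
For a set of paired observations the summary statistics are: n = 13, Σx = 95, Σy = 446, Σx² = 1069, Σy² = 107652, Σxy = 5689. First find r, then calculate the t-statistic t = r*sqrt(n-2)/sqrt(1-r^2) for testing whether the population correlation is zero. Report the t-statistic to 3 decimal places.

1.504

S_xy = nΣxy − ΣxΣy = 13·5689 − 95·446 = 73957 − 42370 = 31587
S_xx = nΣx² − (Σx)² = 13·1069 − 95² = 13897 − 9025 = 4872
S_yy = nΣy² − (Σy)² = 13·107652 − 446² = 1399476 − 198916 = 1200560
r = S_xy / √(S_xx·S_yy) = 31587 / √(4872·1200560) = 31587 / √5849128320 = 31587 / 76479.5941 = 0.4130
t = r·√(n−2)/√(1−r²) = 0.4130·√11 / √(1−0.170569) = 1.369766 / 0.910731 = 1.504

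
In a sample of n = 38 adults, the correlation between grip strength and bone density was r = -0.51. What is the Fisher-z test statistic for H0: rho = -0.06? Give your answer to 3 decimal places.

-2.974

z_r = atanh(-0.51) = -0.562730,  z_0 = atanh(-0.06) = -0.060072
SE = 1/√(n−3) = 1/√35 = 0.169031
z = (z_r − z_0)/SE = (-0.562730 − (-0.060072)) / 0.169031 = -0.502658 / 0.169031 = -2.974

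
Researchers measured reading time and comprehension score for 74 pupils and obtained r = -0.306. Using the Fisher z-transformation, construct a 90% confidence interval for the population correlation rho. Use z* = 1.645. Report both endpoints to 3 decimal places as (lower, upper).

(-0.471, -0.120)

z_r = atanh(-0.306) = -0.316126;  SE = 1/√(n−3) = 1/√71 = 0.118678
z-limits: -0.316126 ± 1.645·0.118678 = -0.316126 ± 0.195225 = [-0.511351, -0.120901]
ρ-limits: (tanh -0.511351, tanh -0.120901) = (-0.471, -0.120)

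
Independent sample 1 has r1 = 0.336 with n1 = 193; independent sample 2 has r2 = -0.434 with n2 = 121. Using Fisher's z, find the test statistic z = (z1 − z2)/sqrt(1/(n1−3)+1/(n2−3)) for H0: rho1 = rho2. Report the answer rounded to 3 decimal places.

6.948

Fisher z-transforms: z1 = atanh(0.336) = 0.349577, z2 = atanh(-0.434) = -0.464814; difference d = 0.814391
Var(d) = 1/190 + 1/118 = 0.0052632 + 0.0084746 = 0.0137378
z = d/√Var(d) = 0.814391 / √0.0137378 = 0.814391 / 0.117208 = 6.948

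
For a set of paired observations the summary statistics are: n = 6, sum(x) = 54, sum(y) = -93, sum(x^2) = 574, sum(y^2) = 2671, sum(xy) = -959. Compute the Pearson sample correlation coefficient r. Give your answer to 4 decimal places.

Numerator: nΣxy − (Σx)(Σy) = 6·(-959) − (54)(-93) = -732
Denominator: √[(nΣx²−(Σx)²)(nΣy²−(Σy)²)]
  nΣx²−(Σx)² = 6·574 − 2916 = 528;  nΣy²−(Σy)² = 6·2671 − 8649 = 7377
  √(528·7377) = √3895056 = 1973.5896
r = -732 / 1973.5896 = -0.3709

-0.3709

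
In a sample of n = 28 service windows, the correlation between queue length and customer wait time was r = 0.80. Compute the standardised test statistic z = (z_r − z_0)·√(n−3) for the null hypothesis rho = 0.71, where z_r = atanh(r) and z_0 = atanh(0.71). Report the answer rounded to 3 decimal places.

z_r = atanh(0.80) = 1.098612,  z_0 = atanh(0.71) = 0.887184
SE = 1/√(n−3) = 1/√25 = 0.200000
z = (z_r − z_0)/SE = (1.098612 − 0.887184) / 0.200000 = 0.211428 / 0.200000 = 1.057

1.057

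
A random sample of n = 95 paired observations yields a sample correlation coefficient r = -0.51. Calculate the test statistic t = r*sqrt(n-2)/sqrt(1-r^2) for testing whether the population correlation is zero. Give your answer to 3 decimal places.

t = r·√(n−2) / √(1−r²) with r = -0.51, n = 95
  = -0.51·√93 / √(1 − 0.2601)
  = -0.51·9.643651 / 0.860174
  = -4.918262 / 0.860174 = -5.718

-5.718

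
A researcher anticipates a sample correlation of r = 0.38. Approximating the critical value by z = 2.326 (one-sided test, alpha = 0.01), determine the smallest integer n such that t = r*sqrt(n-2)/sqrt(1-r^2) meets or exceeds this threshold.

35

Need r·√(n−2)/√(1−r²) ≥ 2.326
√(n−2) ≥ 2.326·√(1−0.1444) / 0.38 = 2.326·0.924986 / 0.38 = 5.6619
n−2 ≥ 32.0571  ⇒  n ≥ 34.0571
Smallest integer n = 35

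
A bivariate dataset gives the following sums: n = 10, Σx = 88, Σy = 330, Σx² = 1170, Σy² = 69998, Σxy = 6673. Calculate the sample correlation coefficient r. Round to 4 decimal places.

Numerator: nΣxy − (Σx)(Σy) = 10·6673 − (88)(330) = 37690
Denominator: √[(nΣx²−(Σx)²)(nΣy²−(Σy)²)]
  nΣx²−(Σx)² = 10·1170 − 7744 = 3956;  nΣy²−(Σy)² = 10·69998 − 108900 = 591080
  √(3956·591080) = √2338312480 = 48356.1008
r = 37690 / 48356.1008 = 0.7794

0.7794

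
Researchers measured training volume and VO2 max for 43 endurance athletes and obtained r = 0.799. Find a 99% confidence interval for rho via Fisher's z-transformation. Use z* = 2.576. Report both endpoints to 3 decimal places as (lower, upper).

z_r = atanh(0.799) = 1.095841;  SE = 1/√(n−3) = 1/√40 = 0.158114
z-limits: 1.095841 ± 2.576·0.158114 = 1.095841 ± 0.407302 = [0.688539, 1.503143]
ρ-limits: (tanh 0.688539, tanh 1.503143) = (0.597, 0.906)

(0.597, 0.906)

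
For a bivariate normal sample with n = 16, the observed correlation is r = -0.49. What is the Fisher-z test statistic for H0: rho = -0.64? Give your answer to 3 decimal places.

0.801

Fisher z: atanh(-0.49) = -0.536060, atanh(-0.64) = -0.758174
z = (z_r − z_0)·√(n−3) = (-0.536060 − (-0.758174))·√13 = 0.222114 · 3.605551 = 0.801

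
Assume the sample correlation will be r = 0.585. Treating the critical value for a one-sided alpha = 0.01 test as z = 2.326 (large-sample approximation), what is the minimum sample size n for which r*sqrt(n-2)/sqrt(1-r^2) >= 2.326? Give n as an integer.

r√(n−2)/√(1−r²) ≥ 2.326  ⇔  n−2 ≥ (2.326)²·(1−r²)/r²
(1−r²)/r² = (1−0.342225)/0.342225 = 1.9221
n ≥ 2 + 5.410276·1.9221 = 2 + 10.3991 = 12.3991
⌈12.3991⌉ = 13

13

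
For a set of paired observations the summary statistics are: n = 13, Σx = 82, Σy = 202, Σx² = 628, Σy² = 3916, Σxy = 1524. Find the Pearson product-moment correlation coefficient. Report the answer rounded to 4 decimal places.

Numerator: nΣxy − (Σx)(Σy) = 13·1524 − (82)(202) = 3248
Denominator: √[(nΣx²−(Σx)²)(nΣy²−(Σy)²)]
  nΣx²−(Σx)² = 13·628 − 6724 = 1440;  nΣy²−(Σy)² = 13·3916 − 40804 = 10104
  √(1440·10104) = √14549760 = 3814.4148
r = 3248 / 3814.4148 = 0.8515

0.8515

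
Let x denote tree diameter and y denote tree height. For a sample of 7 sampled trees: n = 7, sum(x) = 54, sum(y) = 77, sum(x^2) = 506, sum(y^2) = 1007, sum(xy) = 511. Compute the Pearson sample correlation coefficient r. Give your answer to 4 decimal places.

-0.6939

Numerator: nΣxy − (Σx)(Σy) = 7·511 − (54)(77) = -581
Denominator: √[(nΣx²−(Σx)²)(nΣy²−(Σy)²)]
  nΣx²−(Σx)² = 7·506 − 2916 = 626;  nΣy²−(Σy)² = 7·1007 − 5929 = 1120
  √(626·1120) = √701120 = 837.3291
r = -581 / 837.3291 = -0.6939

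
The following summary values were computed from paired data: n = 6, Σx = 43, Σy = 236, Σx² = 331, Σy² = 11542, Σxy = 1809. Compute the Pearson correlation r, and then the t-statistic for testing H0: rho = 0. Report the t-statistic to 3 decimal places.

Numerator: nΣxy − (Σx)(Σy) = 6·1809 − (43)(236) = 706
Denominator: √[(nΣx²−(Σx)²)(nΣy²−(Σy)²)]
  nΣx²−(Σx)² = 6·331 − 1849 = 137;  nΣy²−(Σy)² = 6·11542 − 55696 = 13556
  √(137·13556) = √1857172 = 1362.7810
r = 706 / 1362.7810 = 0.5181
t = r·√(n−2)/√(1−r²) = 0.5181·√4 / √(1−0.268428) = 1.036200 / 0.855320 = 1.211

1.211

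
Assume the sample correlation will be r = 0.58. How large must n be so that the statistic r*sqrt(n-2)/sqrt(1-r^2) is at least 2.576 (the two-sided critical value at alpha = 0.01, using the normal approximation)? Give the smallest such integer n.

16

r√(n−2)/√(1−r²) ≥ 2.576  ⇔  n−2 ≥ (2.576)²·(1−r²)/r²
(1−r²)/r² = (1−0.3364)/0.3364 = 1.9727
n ≥ 2 + 6.635776·1.9727 = 2 + 13.0904 = 15.0904
⌈15.0904⌉ = 16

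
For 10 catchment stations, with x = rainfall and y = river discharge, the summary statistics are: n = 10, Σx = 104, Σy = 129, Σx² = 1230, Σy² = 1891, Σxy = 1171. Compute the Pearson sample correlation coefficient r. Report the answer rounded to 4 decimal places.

-0.9297

S_xy = nΣxy − ΣxΣy = 10·1171 − 104·129 = 11710 − 13416 = -1706
S_xx = nΣx² − (Σx)² = 10·1230 − 104² = 12300 − 10816 = 1484
S_yy = nΣy² − (Σy)² = 10·1891 − 129² = 18910 − 16641 = 2269
r = S_xy / √(S_xx·S_yy) = -1706 / √(1484·2269) = -1706 / √3367196 = -1706 / 1834.9921 = -0.9297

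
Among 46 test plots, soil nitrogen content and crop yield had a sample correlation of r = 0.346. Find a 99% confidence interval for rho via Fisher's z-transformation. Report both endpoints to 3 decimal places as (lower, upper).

(-0.032, 0.637)

z_r = atanh(0.346) = 0.360893;  SE = 1/√(n−3) = 1/√43 = 0.152499
z-limits: 0.360893 ± 2.576·0.152499 = 0.360893 ± 0.392837 = [-0.031944, 0.753730]
ρ-limits: (tanh -0.031944, tanh 0.753730) = (-0.032, 0.637)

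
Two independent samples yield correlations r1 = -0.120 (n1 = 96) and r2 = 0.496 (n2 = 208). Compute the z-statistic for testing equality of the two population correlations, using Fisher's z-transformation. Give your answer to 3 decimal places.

Fisher z-transforms: z1 = atanh(-0.120) = -0.120581, z2 = atanh(0.496) = 0.543987; difference d = -0.664568
Var(d) = 1/93 + 1/205 = 0.0107527 + 0.0048780 = 0.0156307
z = d/√Var(d) = -0.664568 / √0.0156307 = -0.664568 / 0.125023 = -5.316

-5.316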